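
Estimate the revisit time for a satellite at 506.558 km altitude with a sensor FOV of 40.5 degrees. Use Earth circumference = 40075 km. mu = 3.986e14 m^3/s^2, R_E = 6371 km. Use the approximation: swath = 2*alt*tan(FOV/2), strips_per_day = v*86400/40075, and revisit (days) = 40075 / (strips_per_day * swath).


swath = 2*506.558*tan(0.3534292) = 373.7582 km
v = sqrt(mu/r) = 7612.9244 m/s = 7.6129 km/s
strips/day = v*86400/40075 = 7.6129*86400/40075 = 16.4131
coverage/day = strips * swath = 16.4131 * 373.7582 = 6134.5468 km
revisit = 40075 / 6134.5468 = 6.5327 days

6.5327 days


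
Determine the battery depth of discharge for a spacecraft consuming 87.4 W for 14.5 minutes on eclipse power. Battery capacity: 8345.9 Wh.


E_used = P * t / 60 = 87.4 * 14.5 / 60 = 21.1217 Wh
DOD = E_used / E_total * 100 = 21.1217 / 8345.9 * 100
DOD = 0.2530784 %

0.2531 %


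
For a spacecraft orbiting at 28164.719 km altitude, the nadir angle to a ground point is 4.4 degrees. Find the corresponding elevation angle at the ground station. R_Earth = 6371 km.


r = R_E + alt = 34535.7190 km
Law of sines in the satellite / Earth-center / ground-point triangle:
  sin(nadir)/R_E = sin(90 + el)/r  =>  cos(el) = (r/R_E)*sin(nadir)
cos(el) = (34535.7190 / 6371.0000) * sin(4.4 deg) = 0.4158761
el = arccos(0.4158761) = 65.4255 deg
(Earth-central angle = 90 - nadir - el = 20.1745 deg)

65.4255 degrees


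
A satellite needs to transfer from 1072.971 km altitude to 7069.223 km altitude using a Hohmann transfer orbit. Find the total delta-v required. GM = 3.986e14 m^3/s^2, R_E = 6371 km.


r1 = 7443.9710 km = 7.443971e+06 m
r2 = 13440.2230 km = 1.3440223e+07 m
dv1 = sqrt(mu/r1)*(sqrt(2*r2/(r1+r2)) - 1) = 984.3051 m/s
dv2 = sqrt(mu/r2)*(1 - sqrt(2*r1/(r1+r2))) = 847.7946 m/s
total dv = |dv1| + |dv2| = 984.3051 + 847.7946 = 1832.0997 m/s = 1.8321 km/s

1.8321 km/s


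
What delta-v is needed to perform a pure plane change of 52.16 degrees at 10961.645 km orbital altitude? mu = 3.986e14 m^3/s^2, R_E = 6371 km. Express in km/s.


r = 17332.6450 km = 1.7332645e+07 m
V = sqrt(mu/r) = 4795.5257 m/s
di = 52.16 deg = 0.9103637 rad
dV = 2*V*sin(di/2) = 2*4795.5257*sin(0.4551819)
dV = 4216.4725 m/s = 4.2165 km/s

4.2165 km/s


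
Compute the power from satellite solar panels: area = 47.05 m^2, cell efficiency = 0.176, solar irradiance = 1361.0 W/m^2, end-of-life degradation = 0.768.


P = area * eta * S * degradation
P = 47.05 * 0.176 * 1361.0 * 0.768
P = 8655.4896 W

8655.4896 W


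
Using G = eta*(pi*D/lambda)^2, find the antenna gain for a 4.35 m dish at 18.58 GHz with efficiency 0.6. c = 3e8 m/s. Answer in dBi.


lambda = c/f = 3e8 / 1.858e+10 = 0.01614639 m
G = eta*(pi*D/lambda)^2 = 0.6*(pi*4.35/0.01614639)^2
G = 429811.8843 (linear)
G = 10*log10(429811.8843) = 56.3328 dBi

56.3328 dBi


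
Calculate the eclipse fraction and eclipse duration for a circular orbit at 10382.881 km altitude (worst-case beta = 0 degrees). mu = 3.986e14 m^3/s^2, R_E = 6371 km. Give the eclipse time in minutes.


r = 16753.8810 km
T = 359.6939 min
Eclipse fraction = arcsin(R_E/r)/pi = arcsin(6371.0000/16753.8810)/pi
= arcsin(0.3802701)/pi = 0.124169
Eclipse duration = 0.124169 * 359.6939 = 44.6628 min

44.6628 minutes


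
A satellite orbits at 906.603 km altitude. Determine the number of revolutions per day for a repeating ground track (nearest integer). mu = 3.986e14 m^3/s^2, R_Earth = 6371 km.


r = 7.277603e+06 m
T = 2*pi*sqrt(r^3/mu) = 6178.6524 s = 102.9775 min
revs/day = 1440 / 102.9775 = 13.9836
Rounded: 14 revolutions per day

14 revolutions per day


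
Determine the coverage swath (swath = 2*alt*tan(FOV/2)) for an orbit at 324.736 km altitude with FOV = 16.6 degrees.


FOV = 16.6 deg = 0.2897247 rad
swath = 2 * alt * tan(FOV/2) = 2 * 324.736 * tan(0.1448623)
swath = 2 * 324.736 * 0.1458842
swath = 94.7477 km

94.7477 km


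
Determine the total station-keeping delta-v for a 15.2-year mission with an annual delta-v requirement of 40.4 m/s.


dV = rate * years = 40.4 * 15.2
dV = 614.0800 m/s

614.0800 m/s


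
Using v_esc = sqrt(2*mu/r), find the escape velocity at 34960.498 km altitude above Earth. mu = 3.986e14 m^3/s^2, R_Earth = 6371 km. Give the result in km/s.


r = 6371.0 + 34960.498 = 41331.4980 km = 4.1331498e+07 m
v_esc = sqrt(2*mu/r) = sqrt(2*3.986e14 / 4.1331498e+07)
v_esc = 4391.8052 m/s = 4.3918 km/s

4.3918 km/s


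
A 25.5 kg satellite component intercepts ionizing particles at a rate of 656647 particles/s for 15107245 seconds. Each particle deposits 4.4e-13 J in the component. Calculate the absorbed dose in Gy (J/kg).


Total energy deposited = rate * time * E_per
  = 656647 * 15107245 * 4.4e-13 = 4.3649 J
Dose = E_total / mass = 4.3649 / 25.5
Dose = 0.1711708 Gy

0.1712 Gy


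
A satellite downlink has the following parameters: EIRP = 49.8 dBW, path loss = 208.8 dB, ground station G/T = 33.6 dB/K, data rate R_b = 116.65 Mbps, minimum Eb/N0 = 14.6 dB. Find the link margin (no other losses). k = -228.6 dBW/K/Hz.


C/N0 = EIRP - FSPL + G/T - k = 49.8 - 208.8 + 33.6 - (-228.6)
C/N0 = 103.2000 dB-Hz
R_b = 116.65 Mbps = 1.1665e+08 bps -> 10*log10(R_b) = 80.6688 dB-Hz
Eb/N0 = C/N0 - 10*log10(R_b) = 103.2000 - 80.6688 = 22.5312 dB
Margin = Eb/N0 - Eb/N0_req = 22.5312 - 14.6 = 7.9312 dB (link closes)

7.9312 dB


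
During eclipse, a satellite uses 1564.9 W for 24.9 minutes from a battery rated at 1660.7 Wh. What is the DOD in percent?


E_used = P * t / 60 = 1564.9 * 24.9 / 60 = 649.4335 Wh
DOD = E_used / E_total * 100 = 649.4335 / 1660.7 * 100
DOD = 39.1060 %

39.1060 %


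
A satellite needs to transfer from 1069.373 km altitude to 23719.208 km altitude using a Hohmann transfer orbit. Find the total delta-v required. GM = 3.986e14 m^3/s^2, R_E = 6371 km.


r1 = 7440.3730 km = 7.440373e+06 m
r2 = 30090.2080 km = 3.0090208e+07 m
dv1 = sqrt(mu/r1)*(sqrt(2*r2/(r1+r2)) - 1) = 1949.1020 m/s
dv2 = sqrt(mu/r2)*(1 - sqrt(2*r1/(r1+r2))) = 1347.8251 m/s
total dv = |dv1| + |dv2| = 1949.1020 + 1347.8251 = 3296.9272 m/s = 3.2969 km/s

3.2969 km/s


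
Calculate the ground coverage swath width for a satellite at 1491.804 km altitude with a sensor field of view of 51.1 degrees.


FOV = 51.1 deg = 0.8918632 rad
swath = 2 * alt * tan(FOV/2) = 2 * 1491.804 * tan(0.4459316)
swath = 2 * 1491.804 * 0.4780472
swath = 1426.3054 km

1426.3054 km


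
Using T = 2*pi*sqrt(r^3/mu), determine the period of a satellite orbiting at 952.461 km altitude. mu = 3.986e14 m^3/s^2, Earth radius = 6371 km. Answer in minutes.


r = 7323.4610 km = 7.323461e+06 m
T = 2*pi*sqrt(r^3/mu) = 2*pi*sqrt(3.9277978e+20 / 3.986e14)
T = 6237.1441 s = 103.9524 min

103.9524 minutes


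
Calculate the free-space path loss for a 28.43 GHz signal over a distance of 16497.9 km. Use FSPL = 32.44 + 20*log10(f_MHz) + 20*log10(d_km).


f = 28.43 GHz = 28430.0000 MHz
d = 16497.9 km
FSPL = 32.44 + 20*log10(28430.0000) + 20*log10(16497.9)
FSPL = 32.44 + 89.0755 + 84.3486
FSPL = 205.8641 dB

205.8641 dB


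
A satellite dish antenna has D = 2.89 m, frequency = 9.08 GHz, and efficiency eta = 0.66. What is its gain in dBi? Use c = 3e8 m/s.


lambda = c/f = 3e8 / 9.08e+09 = 0.03303965 m
G = eta*(pi*D/lambda)^2 = 0.66*(pi*2.89/0.03303965)^2
G = 49838.9121 (linear)
G = 10*log10(49838.9121) = 46.9757 dBi

46.9757 dBi


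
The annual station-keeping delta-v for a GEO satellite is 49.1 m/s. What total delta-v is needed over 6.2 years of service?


dV = rate * years = 49.1 * 6.2
dV = 304.4200 m/s

304.4200 m/s


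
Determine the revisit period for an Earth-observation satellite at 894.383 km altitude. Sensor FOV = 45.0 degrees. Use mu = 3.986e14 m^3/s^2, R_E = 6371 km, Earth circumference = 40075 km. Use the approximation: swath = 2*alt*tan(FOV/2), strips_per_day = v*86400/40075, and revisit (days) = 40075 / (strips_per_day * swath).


swath = 2*894.383*tan(0.3926991) = 740.9311 km
v = sqrt(mu/r) = 7406.9496 m/s = 7.4069 km/s
strips/day = v*86400/40075 = 7.4069*86400/40075 = 15.9691
coverage/day = strips * swath = 15.9691 * 740.9311 = 11831.9806 km
revisit = 40075 / 11831.9806 = 3.3870 days

3.3870 days


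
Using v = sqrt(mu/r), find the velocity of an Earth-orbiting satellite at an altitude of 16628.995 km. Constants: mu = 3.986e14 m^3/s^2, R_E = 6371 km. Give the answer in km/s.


r = R_E + alt = 6371.0 + 16628.995 = 22999.9950 km = 2.2999995e+07 m
v = sqrt(mu/r) = sqrt(3.986e14 / 2.2999995e+07) = 4162.9843 m/s = 4.1630 km/s

4.1630 km/s


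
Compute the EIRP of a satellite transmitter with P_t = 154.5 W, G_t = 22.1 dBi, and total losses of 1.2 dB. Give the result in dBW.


Pt = 154.5 W = 21.8893 dBW
EIRP = Pt_dBW + Gt - losses = 21.8893 + 22.1 - 1.2 = 42.7893 dBW

42.7893 dBW


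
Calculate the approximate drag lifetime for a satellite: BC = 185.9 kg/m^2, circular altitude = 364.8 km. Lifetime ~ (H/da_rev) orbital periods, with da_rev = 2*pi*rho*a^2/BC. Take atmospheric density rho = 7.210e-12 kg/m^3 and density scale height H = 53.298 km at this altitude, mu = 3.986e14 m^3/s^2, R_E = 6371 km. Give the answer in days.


a = R_E + alt = 6735.8000 km = 6.7358e+06 m
da_rev = 2*pi*rho*a^2/BC = 2*pi*7.210e-12*(6.7358e+06)^2/185.9 = 11.056409 m per revolution
N = H/da_rev = 53298.0000 m / 11.056409 m = 4820.5523 revolutions
P = 2*pi*sqrt(a^3/mu) = 5501.6758 s
lifetime = N*P = 4820.5523 * 5501.6758 = 2.6521116e+07 s = 306.9574 days

306.9574 days


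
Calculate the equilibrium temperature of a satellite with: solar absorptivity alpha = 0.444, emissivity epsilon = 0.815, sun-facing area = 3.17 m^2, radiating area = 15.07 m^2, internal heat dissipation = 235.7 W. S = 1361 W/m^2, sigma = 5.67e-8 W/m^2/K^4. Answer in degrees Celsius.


Numerator = alpha*S*A_sun + Q_int = 0.444*1361*3.17 + 235.7 = 2151.2803 W
Denominator = eps*sigma*A_rad = 0.815*5.67e-8*15.07 = 6.9639223e-07 W/K^4
T^4 = 3.089179e+09 K^4
T = 235.7549 K = -37.3951 C

-37.3951 degrees Celsius


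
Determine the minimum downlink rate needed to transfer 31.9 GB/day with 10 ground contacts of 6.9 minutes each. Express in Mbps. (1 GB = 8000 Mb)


total contact time = 10 * 6.9 * 60 = 4140.0000 s
data = 31.9 GB = 255200.0000 Mb
rate = 255200.0000 / 4140.0000 = 61.6425 Mbps

61.6425 Mbps


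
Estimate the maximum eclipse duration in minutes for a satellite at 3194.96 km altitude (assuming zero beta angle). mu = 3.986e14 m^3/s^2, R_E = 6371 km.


r = 9565.9600 km
T = 155.1861 min
Eclipse fraction = arcsin(R_E/r)/pi = arcsin(6371.0000/9565.9600)/pi
= arcsin(0.6660074)/pi = 0.2319981
Eclipse duration = 0.2319981 * 155.1861 = 36.0029 min

36.0029 minutes


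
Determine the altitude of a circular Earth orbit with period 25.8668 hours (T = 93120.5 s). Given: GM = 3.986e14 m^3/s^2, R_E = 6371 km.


T = 93120.5 s
r = (mu*T^2/(4*pi^2))^(1/3) = (3.986e14 * 93120.5^2 / (4*pi^2))^(1/3)
r = 4.4404064e+07 m = 44404.0639 km
alt = r - R_E = 44404.0639 - 6371 = 38033.0639 km

38033.0639 km


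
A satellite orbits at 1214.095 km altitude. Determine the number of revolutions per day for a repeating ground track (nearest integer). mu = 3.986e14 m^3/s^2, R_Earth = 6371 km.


r = 7.585095e+06 m
T = 2*pi*sqrt(r^3/mu) = 6574.3490 s = 109.5725 min
revs/day = 1440 / 109.5725 = 13.1420
Rounded: 13 revolutions per day

13 revolutions per day


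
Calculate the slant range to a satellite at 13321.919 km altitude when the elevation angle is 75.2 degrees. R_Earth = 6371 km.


h = 13321.919 km, el = 75.2 deg
d = -R_E*sin(el) + sqrt((R_E*sin(el))^2 + 2*R_E*h + h^2)
d = -6371.0000*sin(1.3125) + sqrt((6371.0000*0.9668234)^2 + 2*6371.0000*13321.919 + 13321.919^2)
d = 13465.9250 km

13465.9250 km


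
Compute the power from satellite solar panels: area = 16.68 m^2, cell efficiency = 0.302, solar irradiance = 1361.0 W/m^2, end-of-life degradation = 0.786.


P = area * eta * S * degradation
P = 16.68 * 0.302 * 1361.0 * 0.786
P = 5388.6957 W

5388.6957 W


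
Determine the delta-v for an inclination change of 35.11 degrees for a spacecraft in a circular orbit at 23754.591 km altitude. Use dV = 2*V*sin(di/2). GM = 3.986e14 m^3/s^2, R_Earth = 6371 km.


r = 30125.5910 km = 3.0125591e+07 m
V = sqrt(mu/r) = 3637.4821 m/s
di = 35.11 deg = 0.6127851 rad
dV = 2*V*sin(di/2) = 2*3637.4821*sin(0.3063926)
dV = 2194.2831 m/s = 2.1943 km/s

2.1943 km/s


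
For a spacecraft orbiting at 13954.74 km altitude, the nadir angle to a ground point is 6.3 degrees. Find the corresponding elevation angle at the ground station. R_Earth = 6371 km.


r = R_E + alt = 20325.7400 km
Law of sines in the satellite / Earth-center / ground-point triangle:
  sin(nadir)/R_E = sin(90 + el)/r  =>  cos(el) = (r/R_E)*sin(nadir)
cos(el) = (20325.7400 / 6371.0000) * sin(6.3 deg) = 0.3500912
el = arccos(0.3500912) = 69.5071 deg
(Earth-central angle = 90 - nadir - el = 14.1929 deg)

69.5071 degrees


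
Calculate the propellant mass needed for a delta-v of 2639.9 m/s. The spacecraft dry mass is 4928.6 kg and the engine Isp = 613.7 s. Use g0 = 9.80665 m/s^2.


ve = Isp * g0 = 613.7 * 9.80665 = 6018.341105 m/s
mass ratio = exp(dv/ve) = exp(2639.9/6018.341105) = 1.55060080
m_prop = m_dry * (mr - 1) = 4928.6 * (1.55060080 - 1)
m_prop = 2713.6911 kg

2713.6911 kg


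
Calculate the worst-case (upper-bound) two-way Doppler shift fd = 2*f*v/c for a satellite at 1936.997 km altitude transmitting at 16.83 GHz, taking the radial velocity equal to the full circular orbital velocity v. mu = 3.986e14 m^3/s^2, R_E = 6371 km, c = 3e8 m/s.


r = 8.307997e+06 m
v = sqrt(mu/r) = 6926.6060 m/s (worst-case radial velocity)
f = 16.83 GHz = 1.683e+10 Hz
fd = 2*f*v/c = 2*1.683e+10*6926.6060/3.0e+08
fd = 777165.1877 Hz

777165.1877 Hz


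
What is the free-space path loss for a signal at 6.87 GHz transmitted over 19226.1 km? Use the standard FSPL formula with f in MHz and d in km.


f = 6.87 GHz = 6870.0000 MHz
d = 19226.1 km
FSPL = 32.44 + 20*log10(6870.0000) + 20*log10(19226.1)
FSPL = 32.44 + 76.7391 + 85.6778
FSPL = 194.8570 dB

194.8570 dB


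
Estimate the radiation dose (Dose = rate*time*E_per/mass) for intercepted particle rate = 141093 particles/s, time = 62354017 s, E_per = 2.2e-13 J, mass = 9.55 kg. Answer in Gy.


Total energy deposited = rate * time * E_per
  = 141093 * 62354017 * 2.2e-13 = 1.9355 J
Dose = E_total / mass = 1.9355 / 9.55
Dose = 0.2026699 Gy

0.2027 Gy


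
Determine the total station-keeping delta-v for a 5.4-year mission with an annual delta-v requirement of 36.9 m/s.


dV = rate * years = 36.9 * 5.4
dV = 199.2600 m/s

199.2600 m/s


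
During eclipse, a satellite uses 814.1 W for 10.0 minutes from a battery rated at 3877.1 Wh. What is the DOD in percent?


E_used = P * t / 60 = 814.1 * 10.0 / 60 = 135.6833 Wh
DOD = E_used / E_total * 100 = 135.6833 / 3877.1 * 100
DOD = 3.4996 %

3.4996 %


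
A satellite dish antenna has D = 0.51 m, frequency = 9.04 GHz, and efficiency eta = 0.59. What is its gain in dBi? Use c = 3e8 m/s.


lambda = c/f = 3e8 / 9.04e+09 = 0.03318584 m
G = eta*(pi*D/lambda)^2 = 0.59*(pi*0.51/0.03318584)^2
G = 1375.2652 (linear)
G = 10*log10(1375.2652) = 31.3839 dBi

31.3839 dBi


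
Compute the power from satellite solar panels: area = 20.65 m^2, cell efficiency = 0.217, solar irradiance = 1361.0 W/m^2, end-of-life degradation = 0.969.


P = area * eta * S * degradation
P = 20.65 * 0.217 * 1361.0 * 0.969
P = 5909.6491 W

5909.6491 W


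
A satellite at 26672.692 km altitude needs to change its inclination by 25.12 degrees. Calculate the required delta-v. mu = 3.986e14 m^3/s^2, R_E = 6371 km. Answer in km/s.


r = 33043.6920 km = 3.3043692e+07 m
V = sqrt(mu/r) = 3473.1566 m/s
di = 25.12 deg = 0.4384267 rad
dV = 2*V*sin(di/2) = 2*3473.1566*sin(0.2192134)
dV = 1510.5583 m/s = 1.5106 km/s

1.5106 km/s


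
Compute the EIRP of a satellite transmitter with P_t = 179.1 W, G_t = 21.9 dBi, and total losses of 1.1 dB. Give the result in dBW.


Pt = 179.1 W = 22.5310 dBW
EIRP = Pt_dBW + Gt - losses = 22.5310 + 21.9 - 1.1 = 43.3310 dBW

43.3310 dBW


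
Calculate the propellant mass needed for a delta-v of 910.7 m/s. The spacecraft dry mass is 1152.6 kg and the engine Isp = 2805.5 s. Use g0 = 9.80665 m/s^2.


ve = Isp * g0 = 2805.5 * 9.80665 = 27512.556575 m/s
mass ratio = exp(dv/ve) = exp(910.7/27512.556575) = 1.03365519
m_prop = m_dry * (mr - 1) = 1152.6 * (1.03365519 - 1)
m_prop = 38.7910 kg

38.7910 kg


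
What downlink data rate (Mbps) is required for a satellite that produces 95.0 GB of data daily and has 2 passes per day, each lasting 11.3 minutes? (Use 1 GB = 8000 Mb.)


total contact time = 2 * 11.3 * 60 = 1356.0000 s
data = 95.0 GB = 760000.0000 Mb
rate = 760000.0000 / 1356.0000 = 560.4720 Mbps

560.4720 Mbps


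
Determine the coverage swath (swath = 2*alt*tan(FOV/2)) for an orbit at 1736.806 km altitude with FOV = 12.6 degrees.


FOV = 12.6 deg = 0.2199115 rad
swath = 2 * alt * tan(FOV/2) = 2 * 1736.806 * tan(0.1099557)
swath = 2 * 1736.806 * 0.110401
swath = 383.4903 km

383.4903 km


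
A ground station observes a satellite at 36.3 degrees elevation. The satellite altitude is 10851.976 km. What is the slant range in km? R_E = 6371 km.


h = 10851.976 km, el = 36.3 deg
d = -R_E*sin(el) + sqrt((R_E*sin(el))^2 + 2*R_E*h + h^2)
d = -6371.0000*sin(0.6335545) + sqrt((6371.0000*0.5920132)^2 + 2*6371.0000*10851.976 + 10851.976^2)
d = 12668.0864 km

12668.0864 km


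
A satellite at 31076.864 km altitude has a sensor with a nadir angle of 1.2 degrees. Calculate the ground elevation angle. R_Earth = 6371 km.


r = R_E + alt = 37447.8640 km
Law of sines in the satellite / Earth-center / ground-point triangle:
  sin(nadir)/R_E = sin(90 + el)/r  =>  cos(el) = (r/R_E)*sin(nadir)
cos(el) = (37447.8640 / 6371.0000) * sin(1.2 deg) = 0.1230967
el = arccos(0.1230967) = 82.9291 deg
(Earth-central angle = 90 - nadir - el = 5.8709 deg)

82.9291 degrees


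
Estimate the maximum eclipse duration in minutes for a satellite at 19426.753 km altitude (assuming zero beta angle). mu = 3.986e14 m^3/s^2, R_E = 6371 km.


r = 25797.7530 km
T = 687.2786 min
Eclipse fraction = arcsin(R_E/r)/pi = arcsin(6371.0000/25797.7530)/pi
= arcsin(0.2469595)/pi = 0.07943146
Eclipse duration = 0.07943146 * 687.2786 = 54.5915 min

54.5915 minutes


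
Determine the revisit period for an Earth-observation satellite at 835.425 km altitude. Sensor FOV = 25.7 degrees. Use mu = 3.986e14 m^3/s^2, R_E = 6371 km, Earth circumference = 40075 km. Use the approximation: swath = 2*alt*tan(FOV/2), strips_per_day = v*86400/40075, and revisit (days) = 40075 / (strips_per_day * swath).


swath = 2*835.425*tan(0.2242748) = 381.1415 km
v = sqrt(mu/r) = 7437.1872 m/s = 7.4372 km/s
strips/day = v*86400/40075 = 7.4372*86400/40075 = 16.0343
coverage/day = strips * swath = 16.0343 * 381.1415 = 6111.3214 km
revisit = 40075 / 6111.3214 = 6.5575 days

6.5575 days


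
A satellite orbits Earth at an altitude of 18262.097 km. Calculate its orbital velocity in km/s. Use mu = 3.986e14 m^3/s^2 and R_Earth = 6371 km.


r = R_E + alt = 6371.0 + 18262.097 = 24633.0970 km = 2.4633097e+07 m
v = sqrt(mu/r) = sqrt(3.986e14 / 2.4633097e+07) = 4022.6212 m/s = 4.0226 km/s

4.0226 km/s


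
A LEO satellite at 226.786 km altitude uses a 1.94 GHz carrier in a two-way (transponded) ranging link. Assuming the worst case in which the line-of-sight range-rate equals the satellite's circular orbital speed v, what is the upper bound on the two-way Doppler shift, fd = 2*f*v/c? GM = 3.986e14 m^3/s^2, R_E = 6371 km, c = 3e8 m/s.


r = 6.597786e+06 m
v = sqrt(mu/r) = 7772.6576 m/s (worst-case radial velocity)
f = 1.94 GHz = 1.94e+09 Hz
fd = 2*f*v/c = 2*1.94e+09*7772.6576/3.0e+08
fd = 100526.3712 Hz

100526.3712 Hz


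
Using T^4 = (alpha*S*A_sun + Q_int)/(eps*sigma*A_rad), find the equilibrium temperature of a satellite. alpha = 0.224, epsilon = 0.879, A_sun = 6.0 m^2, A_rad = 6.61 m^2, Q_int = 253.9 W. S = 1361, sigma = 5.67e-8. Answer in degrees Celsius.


Numerator = alpha*S*A_sun + Q_int = 0.224*1361*6.0 + 253.9 = 2083.0840 W
Denominator = eps*sigma*A_rad = 0.879*5.67e-8*6.61 = 3.2943777e-07 W/K^4
T^4 = 6.3231486e+09 K^4
T = 281.9898 K = 8.8398 C

8.8398 degrees Celsius


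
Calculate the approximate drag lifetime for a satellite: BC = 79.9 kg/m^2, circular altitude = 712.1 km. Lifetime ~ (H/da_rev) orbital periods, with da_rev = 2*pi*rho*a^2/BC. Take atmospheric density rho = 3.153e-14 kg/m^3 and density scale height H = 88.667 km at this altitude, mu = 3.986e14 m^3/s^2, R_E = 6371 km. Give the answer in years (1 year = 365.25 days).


a = R_E + alt = 7083.1000 km = 7.0831e+06 m
da_rev = 2*pi*rho*a^2/BC = 2*pi*3.153e-14*(7.0831e+06)^2/79.9 = 0.124395253 m per revolution
N = H/da_rev = 88667.0000 m / 0.124395253 m = 712784.4363 revolutions
P = 2*pi*sqrt(a^3/mu) = 5932.6166 s
lifetime = N*P = 712784.4363 * 5932.6166 = 4.2286768e+09 s = 48943.0181 days
years = 48943.0181 / 365.25 = 133.9987 years

133.9987 years


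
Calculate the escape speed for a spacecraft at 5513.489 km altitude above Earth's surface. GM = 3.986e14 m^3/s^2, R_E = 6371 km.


r = 6371.0 + 5513.489 = 11884.4890 km = 1.1884489e+07 m
v_esc = sqrt(2*mu/r) = sqrt(2*3.986e14 / 1.1884489e+07)
v_esc = 8190.1789 m/s = 8.1902 km/s

8.1902 km/s


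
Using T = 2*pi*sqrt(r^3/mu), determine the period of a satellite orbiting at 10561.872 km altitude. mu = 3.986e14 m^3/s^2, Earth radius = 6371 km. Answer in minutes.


r = 16932.8720 km = 1.6932872e+07 m
T = 2*pi*sqrt(r^3/mu) = 2*pi*sqrt(4.8550295e+21 / 3.986e14)
T = 21928.4108 s = 365.4735 min

365.4735 minutes


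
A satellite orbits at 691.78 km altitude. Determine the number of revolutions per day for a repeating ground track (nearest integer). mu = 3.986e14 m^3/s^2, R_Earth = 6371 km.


r = 7.06278e+06 m
T = 2*pi*sqrt(r^3/mu) = 5907.1057 s = 98.4518 min
revs/day = 1440 / 98.4518 = 14.6265
Rounded: 15 revolutions per day

15 revolutions per day


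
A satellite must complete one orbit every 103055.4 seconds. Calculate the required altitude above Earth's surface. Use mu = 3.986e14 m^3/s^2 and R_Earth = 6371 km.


T = 103055.4 s
r = (mu*T^2/(4*pi^2))^(1/3) = (3.986e14 * 103055.4^2 / (4*pi^2))^(1/3)
r = 4.7508686e+07 m = 47508.6863 km
alt = r - R_E = 47508.6863 - 6371 = 41137.6863 km

41137.6863 km


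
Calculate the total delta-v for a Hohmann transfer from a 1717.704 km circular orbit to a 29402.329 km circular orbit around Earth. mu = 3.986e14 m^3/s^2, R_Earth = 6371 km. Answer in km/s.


r1 = 8088.7040 km = 8.088704e+06 m
r2 = 35773.3290 km = 3.5773329e+07 m
dv1 = sqrt(mu/r1)*(sqrt(2*r2/(r1+r2)) - 1) = 1945.7306 m/s
dv2 = sqrt(mu/r2)*(1 - sqrt(2*r1/(r1+r2))) = 1310.8088 m/s
total dv = |dv1| + |dv2| = 1945.7306 + 1310.8088 = 3256.5394 m/s = 3.2565 km/s

3.2565 km/s


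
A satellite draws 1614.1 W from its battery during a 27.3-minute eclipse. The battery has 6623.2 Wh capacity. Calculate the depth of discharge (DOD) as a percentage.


E_used = P * t / 60 = 1614.1 * 27.3 / 60 = 734.4155 Wh
DOD = E_used / E_total * 100 = 734.4155 / 6623.2 * 100
DOD = 11.0885 %

11.0885 %


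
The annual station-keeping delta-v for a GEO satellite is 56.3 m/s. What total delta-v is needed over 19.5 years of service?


dV = rate * years = 56.3 * 19.5
dV = 1097.8500 m/s

1097.8500 m/s


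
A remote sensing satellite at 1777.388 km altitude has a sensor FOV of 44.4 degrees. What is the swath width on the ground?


FOV = 44.4 deg = 0.7749262 rad
swath = 2 * alt * tan(FOV/2) = 2 * 1777.388 * tan(0.3874631)
swath = 2 * 1777.388 * 0.4080924
swath = 1450.6772 km

1450.6772 km


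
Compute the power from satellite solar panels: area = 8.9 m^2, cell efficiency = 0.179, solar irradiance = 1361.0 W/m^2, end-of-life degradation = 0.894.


P = area * eta * S * degradation
P = 8.9 * 0.179 * 1361.0 * 0.894
P = 1938.3789 W

1938.3789 W


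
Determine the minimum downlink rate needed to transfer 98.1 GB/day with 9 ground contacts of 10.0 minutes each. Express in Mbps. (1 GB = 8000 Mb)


total contact time = 9 * 10.0 * 60 = 5400.0000 s
data = 98.1 GB = 784800.0000 Mb
rate = 784800.0000 / 5400.0000 = 145.3333 Mbps

145.3333 Mbps


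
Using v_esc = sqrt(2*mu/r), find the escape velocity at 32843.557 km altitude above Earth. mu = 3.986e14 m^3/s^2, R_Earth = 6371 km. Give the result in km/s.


r = 6371.0 + 32843.557 = 39214.5570 km = 3.9214557e+07 m
v_esc = sqrt(2*mu/r) = sqrt(2*3.986e14 / 3.9214557e+07)
v_esc = 4508.7898 m/s = 4.5088 km/s

4.5088 km/s


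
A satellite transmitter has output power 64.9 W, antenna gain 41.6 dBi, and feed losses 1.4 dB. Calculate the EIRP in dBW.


Pt = 64.9 W = 18.1224 dBW
EIRP = Pt_dBW + Gt - losses = 18.1224 + 41.6 - 1.4 = 58.3224 dBW

58.3224 dBW


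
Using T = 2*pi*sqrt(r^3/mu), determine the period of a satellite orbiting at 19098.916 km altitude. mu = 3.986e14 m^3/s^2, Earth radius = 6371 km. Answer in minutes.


r = 25469.9160 km = 2.5469916e+07 m
T = 2*pi*sqrt(r^3/mu) = 2*pi*sqrt(1.6522758e+22 / 3.986e14)
T = 40453.1635 s = 674.2194 min

674.2194 minutes


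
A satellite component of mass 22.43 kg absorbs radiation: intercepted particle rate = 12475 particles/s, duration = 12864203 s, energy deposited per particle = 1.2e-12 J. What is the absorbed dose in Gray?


Total energy deposited = rate * time * E_per
  = 12475 * 12864203 * 1.2e-12 = 0.1925771 J
Dose = E_total / mass = 0.1925771 / 22.43
Dose = 0.008585694 Gy

0.0086 Gy


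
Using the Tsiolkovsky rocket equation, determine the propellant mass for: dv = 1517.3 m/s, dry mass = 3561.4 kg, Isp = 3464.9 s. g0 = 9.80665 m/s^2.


ve = Isp * g0 = 3464.9 * 9.80665 = 33979.061585 m/s
mass ratio = exp(dv/ve) = exp(1517.3/33979.061585) = 1.04566597
m_prop = m_dry * (mr - 1) = 3561.4 * (1.04566597 - 1)
m_prop = 162.6348 kg

162.6348 kg


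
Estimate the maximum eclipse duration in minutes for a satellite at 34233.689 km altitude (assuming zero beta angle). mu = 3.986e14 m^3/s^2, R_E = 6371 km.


r = 40604.6890 km
T = 1357.1388 min
Eclipse fraction = arcsin(R_E/r)/pi = arcsin(6371.0000/40604.6890)/pi
= arcsin(0.1569031)/pi = 0.05015102
Eclipse duration = 0.05015102 * 1357.1388 = 68.0619 min

68.0619 minutes


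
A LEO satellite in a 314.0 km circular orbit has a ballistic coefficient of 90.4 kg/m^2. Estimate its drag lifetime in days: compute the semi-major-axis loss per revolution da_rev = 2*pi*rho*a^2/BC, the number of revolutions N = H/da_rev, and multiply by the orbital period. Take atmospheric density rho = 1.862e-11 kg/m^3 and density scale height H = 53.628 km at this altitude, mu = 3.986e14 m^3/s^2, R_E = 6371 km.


a = R_E + alt = 6685.0000 km = 6.685e+06 m
da_rev = 2*pi*rho*a^2/BC = 2*pi*1.862e-11*(6.685e+06)^2/90.4 = 57.835426 m per revolution
N = H/da_rev = 53628.0000 m / 57.835426 m = 927.2518 revolutions
P = 2*pi*sqrt(a^3/mu) = 5439.5546 s
lifetime = N*P = 927.2518 * 5439.5546 = 5.0438365e+06 s = 58.3777 days

58.3777 days


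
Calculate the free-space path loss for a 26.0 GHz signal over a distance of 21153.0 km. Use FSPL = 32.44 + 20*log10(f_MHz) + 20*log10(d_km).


f = 26.0 GHz = 26000.0000 MHz
d = 21153.0 km
FSPL = 32.44 + 20*log10(26000.0000) + 20*log10(21153.0)
FSPL = 32.44 + 88.2995 + 86.5074
FSPL = 207.2469 dB

207.2469 dB


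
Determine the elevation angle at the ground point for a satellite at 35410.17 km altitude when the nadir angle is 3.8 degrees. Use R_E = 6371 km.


r = R_E + alt = 41781.1700 km
Law of sines in the satellite / Earth-center / ground-point triangle:
  sin(nadir)/R_E = sin(90 + el)/r  =>  cos(el) = (r/R_E)*sin(nadir)
cos(el) = (41781.1700 / 6371.0000) * sin(3.8 deg) = 0.4346258
el = arccos(0.4346258) = 64.2385 deg
(Earth-central angle = 90 - nadir - el = 21.9615 deg)

64.2385 degrees


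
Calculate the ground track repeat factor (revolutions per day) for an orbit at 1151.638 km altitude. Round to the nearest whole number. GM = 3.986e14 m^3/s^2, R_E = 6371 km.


r = 7.522638e+06 m
T = 2*pi*sqrt(r^3/mu) = 6493.3149 s = 108.2219 min
revs/day = 1440 / 108.2219 = 13.3060
Rounded: 13 revolutions per day

13 revolutions per day


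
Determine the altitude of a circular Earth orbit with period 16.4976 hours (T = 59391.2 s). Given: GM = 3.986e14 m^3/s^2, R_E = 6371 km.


T = 59391.2 s
r = (mu*T^2/(4*pi^2))^(1/3) = (3.986e14 * 59391.2^2 / (4*pi^2))^(1/3)
r = 3.290086e+07 m = 32900.8602 km
alt = r - R_E = 32900.8602 - 6371 = 26529.8602 km

26529.8602 km


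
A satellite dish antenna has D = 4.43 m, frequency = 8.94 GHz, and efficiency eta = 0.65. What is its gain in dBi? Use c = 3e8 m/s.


lambda = c/f = 3e8 / 8.94e+09 = 0.03355705 m
G = eta*(pi*D/lambda)^2 = 0.65*(pi*4.43/0.03355705)^2
G = 111802.9036 (linear)
G = 10*log10(111802.9036) = 50.4845 dBi

50.4845 dBi


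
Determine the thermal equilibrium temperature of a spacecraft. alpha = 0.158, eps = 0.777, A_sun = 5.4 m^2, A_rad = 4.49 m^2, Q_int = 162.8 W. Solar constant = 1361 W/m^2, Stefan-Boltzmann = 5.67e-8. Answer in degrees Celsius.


Numerator = alpha*S*A_sun + Q_int = 0.158*1361*5.4 + 162.8 = 1324.0052 W
Denominator = eps*sigma*A_rad = 0.777*5.67e-8*4.49 = 1.9781099e-07 W/K^4
T^4 = 6.6932843e+09 K^4
T = 286.0288 K = 12.8788 C

12.8788 degrees Celsius


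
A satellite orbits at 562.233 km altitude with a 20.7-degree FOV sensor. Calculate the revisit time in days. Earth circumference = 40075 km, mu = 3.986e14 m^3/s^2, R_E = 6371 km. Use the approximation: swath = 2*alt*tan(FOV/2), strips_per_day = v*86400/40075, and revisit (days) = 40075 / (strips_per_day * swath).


swath = 2*562.233*tan(0.1806416) = 205.3640 km
v = sqrt(mu/r) = 7582.2963 m/s = 7.5823 km/s
strips/day = v*86400/40075 = 7.5823*86400/40075 = 16.3471
coverage/day = strips * swath = 16.3471 * 205.3640 = 3357.1070 km
revisit = 40075 / 3357.1070 = 11.9374 days

11.9374 days


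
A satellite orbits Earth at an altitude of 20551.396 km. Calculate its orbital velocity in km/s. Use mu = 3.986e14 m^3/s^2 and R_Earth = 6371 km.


r = R_E + alt = 6371.0 + 20551.396 = 26922.3960 km = 2.6922396e+07 m
v = sqrt(mu/r) = sqrt(3.986e14 / 2.6922396e+07) = 3847.7938 m/s = 3.8478 km/s

3.8478 km/s


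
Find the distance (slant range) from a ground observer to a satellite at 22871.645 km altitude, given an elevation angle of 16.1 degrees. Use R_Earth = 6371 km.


h = 22871.645 km, el = 16.1 deg
d = -R_E*sin(el) + sqrt((R_E*sin(el))^2 + 2*R_E*h + h^2)
d = -6371.0000*sin(0.280998) + sqrt((6371.0000*0.2773147)^2 + 2*6371.0000*22871.645 + 22871.645^2)
d = 26828.0553 km

26828.0553 km


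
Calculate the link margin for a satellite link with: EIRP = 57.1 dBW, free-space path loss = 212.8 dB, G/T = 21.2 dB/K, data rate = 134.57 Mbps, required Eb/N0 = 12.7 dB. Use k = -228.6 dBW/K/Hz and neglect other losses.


C/N0 = EIRP - FSPL + G/T - k = 57.1 - 212.8 + 21.2 - (-228.6)
C/N0 = 94.1000 dB-Hz
R_b = 134.57 Mbps = 1.3457e+08 bps -> 10*log10(R_b) = 81.2895 dB-Hz
Eb/N0 = C/N0 - 10*log10(R_b) = 94.1000 - 81.2895 = 12.8105 dB
Margin = Eb/N0 - Eb/N0_req = 12.8105 - 12.7 = 0.1105175 dB (link closes)

0.1105 dB


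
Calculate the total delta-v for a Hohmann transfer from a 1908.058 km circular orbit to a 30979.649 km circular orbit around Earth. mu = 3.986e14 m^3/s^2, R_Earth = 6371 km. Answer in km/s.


r1 = 8279.0580 km = 8.279058e+06 m
r2 = 37350.6490 km = 3.7350649e+07 m
dv1 = sqrt(mu/r1)*(sqrt(2*r2/(r1+r2)) - 1) = 1939.3658 m/s
dv2 = sqrt(mu/r2)*(1 - sqrt(2*r1/(r1+r2))) = 1298.8859 m/s
total dv = |dv1| + |dv2| = 1939.3658 + 1298.8859 = 3238.2518 m/s = 3.2383 km/s

3.2383 km/s


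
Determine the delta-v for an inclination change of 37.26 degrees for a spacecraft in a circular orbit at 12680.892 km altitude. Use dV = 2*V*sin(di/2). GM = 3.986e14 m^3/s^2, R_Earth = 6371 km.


r = 19051.8920 km = 1.9051892e+07 m
V = sqrt(mu/r) = 4574.0361 m/s
di = 37.26 deg = 0.6503097 rad
dV = 2*V*sin(di/2) = 2*4574.0361*sin(0.3251548)
dV = 2922.4022 m/s = 2.9224 km/s

2.9224 km/s


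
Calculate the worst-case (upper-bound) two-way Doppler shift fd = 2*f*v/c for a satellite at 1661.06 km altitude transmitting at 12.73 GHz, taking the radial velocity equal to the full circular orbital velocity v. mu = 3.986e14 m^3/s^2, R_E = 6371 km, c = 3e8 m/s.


r = 8.03206e+06 m
v = sqrt(mu/r) = 7044.5811 m/s (worst-case radial velocity)
f = 12.73 GHz = 1.273e+10 Hz
fd = 2*f*v/c = 2*1.273e+10*7044.5811/3.0e+08
fd = 597850.1186 Hz

597850.1186 Hz


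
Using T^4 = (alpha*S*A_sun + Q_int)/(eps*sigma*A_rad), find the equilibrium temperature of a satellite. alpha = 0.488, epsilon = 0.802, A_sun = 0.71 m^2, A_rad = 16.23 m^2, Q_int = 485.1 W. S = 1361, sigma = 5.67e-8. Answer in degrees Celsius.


Numerator = alpha*S*A_sun + Q_int = 0.488*1361*0.71 + 485.1 = 956.6593 W
Denominator = eps*sigma*A_rad = 0.802*5.67e-8*16.23 = 7.3803328e-07 W/K^4
T^4 = 1.2962278e+09 K^4
T = 189.7450 K = -83.4050 C

-83.4050 degrees Celsius


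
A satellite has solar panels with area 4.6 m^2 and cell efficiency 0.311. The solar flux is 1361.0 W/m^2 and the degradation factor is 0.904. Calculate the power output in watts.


P = area * eta * S * degradation
P = 4.6 * 0.311 * 1361.0 * 0.904
P = 1760.1301 W

1760.1301 W


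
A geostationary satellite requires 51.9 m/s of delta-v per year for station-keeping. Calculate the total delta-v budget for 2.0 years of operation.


dV = rate * years = 51.9 * 2.0
dV = 103.8000 m/s

103.8000 m/s


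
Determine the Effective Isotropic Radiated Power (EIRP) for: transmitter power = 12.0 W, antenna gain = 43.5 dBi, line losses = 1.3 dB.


Pt = 12.0 W = 10.7918 dBW
EIRP = Pt_dBW + Gt - losses = 10.7918 + 43.5 - 1.3 = 52.9918 dBW

52.9918 dBW


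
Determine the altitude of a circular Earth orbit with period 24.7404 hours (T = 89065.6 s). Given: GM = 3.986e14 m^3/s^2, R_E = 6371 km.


T = 89065.6 s
r = (mu*T^2/(4*pi^2))^(1/3) = (3.986e14 * 89065.6^2 / (4*pi^2))^(1/3)
r = 4.3105483e+07 m = 43105.4832 km
alt = r - R_E = 43105.4832 - 6371 = 36734.4832 km

36734.4832 km


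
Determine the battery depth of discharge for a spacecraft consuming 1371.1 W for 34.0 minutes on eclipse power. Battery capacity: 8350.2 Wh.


E_used = P * t / 60 = 1371.1 * 34.0 / 60 = 776.9567 Wh
DOD = E_used / E_total * 100 = 776.9567 / 8350.2 * 100
DOD = 9.3046 %

9.3046 %


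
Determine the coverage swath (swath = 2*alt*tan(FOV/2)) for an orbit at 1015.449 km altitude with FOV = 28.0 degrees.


FOV = 28.0 deg = 0.4886922 rad
swath = 2 * alt * tan(FOV/2) = 2 * 1015.449 * tan(0.2443461)
swath = 2 * 1015.449 * 0.249328
swath = 506.3597 km

506.3597 km


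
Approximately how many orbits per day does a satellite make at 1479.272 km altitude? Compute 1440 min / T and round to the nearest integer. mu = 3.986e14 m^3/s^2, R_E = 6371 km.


r = 7.850272e+06 m
T = 2*pi*sqrt(r^3/mu) = 6922.1065 s = 115.3684 min
revs/day = 1440 / 115.3684 = 12.4817
Rounded: 12 revolutions per day

12 revolutions per day


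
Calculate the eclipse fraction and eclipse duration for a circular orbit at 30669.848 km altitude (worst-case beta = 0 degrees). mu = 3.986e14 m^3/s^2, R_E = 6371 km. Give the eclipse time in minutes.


r = 37040.8480 km
T = 1182.4461 min
Eclipse fraction = arcsin(R_E/r)/pi = arcsin(6371.0000/37040.8480)/pi
= arcsin(0.1719993)/pi = 0.05502268
Eclipse duration = 0.05502268 * 1182.4461 = 65.0614 min

65.0614 minutes


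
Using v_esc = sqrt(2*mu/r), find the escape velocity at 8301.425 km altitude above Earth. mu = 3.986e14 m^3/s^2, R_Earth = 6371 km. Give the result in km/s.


r = 6371.0 + 8301.425 = 14672.4250 km = 1.4672425e+07 m
v_esc = sqrt(2*mu/r) = sqrt(2*3.986e14 / 1.4672425e+07)
v_esc = 7371.1067 m/s = 7.3711 km/s

7.3711 km/s


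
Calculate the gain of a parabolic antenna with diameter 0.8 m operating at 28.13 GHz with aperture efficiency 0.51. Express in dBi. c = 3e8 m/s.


lambda = c/f = 3e8 / 2.813e+10 = 0.01066477 m
G = eta*(pi*D/lambda)^2 = 0.51*(pi*0.8/0.01066477)^2
G = 28323.4955 (linear)
G = 10*log10(28323.4955) = 44.5215 dBi

44.5215 dBi


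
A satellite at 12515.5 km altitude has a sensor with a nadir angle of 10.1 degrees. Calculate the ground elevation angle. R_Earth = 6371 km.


r = R_E + alt = 18886.5000 km
Law of sines in the satellite / Earth-center / ground-point triangle:
  sin(nadir)/R_E = sin(90 + el)/r  =>  cos(el) = (r/R_E)*sin(nadir)
cos(el) = (18886.5000 / 6371.0000) * sin(10.1 deg) = 0.5198656
el = arccos(0.5198656) = 58.6768 deg
(Earth-central angle = 90 - nadir - el = 21.2232 deg)

58.6768 degrees


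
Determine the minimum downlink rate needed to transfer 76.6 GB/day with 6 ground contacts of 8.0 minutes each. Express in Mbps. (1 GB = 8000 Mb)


total contact time = 6 * 8.0 * 60 = 2880.0000 s
data = 76.6 GB = 612800.0000 Mb
rate = 612800.0000 / 2880.0000 = 212.7778 Mbps

212.7778 Mbps


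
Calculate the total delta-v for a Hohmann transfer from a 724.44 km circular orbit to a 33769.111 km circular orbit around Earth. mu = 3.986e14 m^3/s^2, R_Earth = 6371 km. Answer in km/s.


r1 = 7095.4400 km = 7.09544e+06 m
r2 = 40140.1110 km = 4.0140111e+07 m
dv1 = sqrt(mu/r1)*(sqrt(2*r2/(r1+r2)) - 1) = 2276.0928 m/s
dv2 = sqrt(mu/r2)*(1 - sqrt(2*r1/(r1+r2))) = 1423.9972 m/s
total dv = |dv1| + |dv2| = 2276.0928 + 1423.9972 = 3700.0900 m/s = 3.7001 km/s

3.7001 km/s


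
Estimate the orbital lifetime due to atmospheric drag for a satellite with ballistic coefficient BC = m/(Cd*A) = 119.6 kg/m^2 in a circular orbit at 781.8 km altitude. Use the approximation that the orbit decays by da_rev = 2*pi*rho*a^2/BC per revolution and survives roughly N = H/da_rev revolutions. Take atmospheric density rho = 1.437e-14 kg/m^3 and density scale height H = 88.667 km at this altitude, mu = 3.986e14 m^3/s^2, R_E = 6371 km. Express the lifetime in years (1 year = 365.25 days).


a = R_E + alt = 7152.8000 km = 7.1528e+06 m
da_rev = 2*pi*rho*a^2/BC = 2*pi*1.437e-14*(7.1528e+06)^2/119.6 = 0.0386240331 m per revolution
N = H/da_rev = 88667.0000 m / 0.0386240331 m = 2.2956432e+06 revolutions
P = 2*pi*sqrt(a^3/mu) = 6020.4000 s
lifetime = N*P = 2.2956432e+06 * 6020.4000 = 1.382069e+10 s = 159961.6943 days
years = 159961.6943 / 365.25 = 437.9513 years

437.9513 years


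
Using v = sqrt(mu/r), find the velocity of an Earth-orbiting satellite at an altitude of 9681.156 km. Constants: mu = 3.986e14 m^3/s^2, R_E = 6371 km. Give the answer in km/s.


r = R_E + alt = 6371.0 + 9681.156 = 16052.1560 km = 1.6052156e+07 m
v = sqrt(mu/r) = sqrt(3.986e14 / 1.6052156e+07) = 4983.1271 m/s = 4.9831 km/s

4.9831 km/s


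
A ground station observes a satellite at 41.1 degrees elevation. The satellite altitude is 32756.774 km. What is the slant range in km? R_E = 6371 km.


h = 32756.774 km, el = 41.1 deg
d = -R_E*sin(el) + sqrt((R_E*sin(el))^2 + 2*R_E*h + h^2)
d = -6371.0000*sin(0.7173303) + sqrt((6371.0000*0.6573752)^2 + 2*6371.0000*32756.774 + 32756.774^2)
d = 34643.9824 km

34643.9824 km


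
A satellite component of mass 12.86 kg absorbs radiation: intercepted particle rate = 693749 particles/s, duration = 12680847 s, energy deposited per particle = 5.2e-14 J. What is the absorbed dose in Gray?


Total energy deposited = rate * time * E_per
  = 693749 * 12680847 * 5.2e-14 = 0.4574609 J
Dose = E_total / mass = 0.4574609 / 12.86
Dose = 0.03557239 Gy

0.0356 Gy


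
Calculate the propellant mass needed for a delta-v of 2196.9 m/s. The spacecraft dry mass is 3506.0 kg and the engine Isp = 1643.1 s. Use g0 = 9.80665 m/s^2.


ve = Isp * g0 = 1643.1 * 9.80665 = 16113.306615 m/s
mass ratio = exp(dv/ve) = exp(2196.9/16113.306615) = 1.14607233
m_prop = m_dry * (mr - 1) = 3506.0 * (1.14607233 - 1)
m_prop = 512.1296 kg

512.1296 kg


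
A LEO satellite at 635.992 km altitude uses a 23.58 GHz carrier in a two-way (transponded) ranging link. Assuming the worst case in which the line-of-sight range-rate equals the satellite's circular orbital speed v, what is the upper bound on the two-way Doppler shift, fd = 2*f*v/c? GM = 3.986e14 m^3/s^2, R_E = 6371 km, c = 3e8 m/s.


r = 7.006992e+06 m
v = sqrt(mu/r) = 7542.2832 m/s (worst-case radial velocity)
f = 23.58 GHz = 2.358e+10 Hz
fd = 2*f*v/c = 2*2.358e+10*7542.2832/3.0e+08
fd = 1.1856469e+06 Hz

1.1856e+06 Hz
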